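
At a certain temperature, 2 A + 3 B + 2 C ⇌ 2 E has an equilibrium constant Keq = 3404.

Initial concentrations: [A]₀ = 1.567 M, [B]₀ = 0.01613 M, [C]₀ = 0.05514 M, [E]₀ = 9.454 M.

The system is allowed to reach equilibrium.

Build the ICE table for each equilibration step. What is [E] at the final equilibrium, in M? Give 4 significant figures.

Q₀ = 2.8527e+09 vs Keq = 3404 ⇒ Q>K, reverse
Step 1:
                   A          B          C          E
  Initial      1.567    0.01613    0.05514      9.454
  Change       0.266      0.399      0.266     -0.266
  Equil        1.833     0.4152     0.3212      9.188
  solve Keq expr → x = -0.133; check Q = 3404

[E]_eq = 9.188 M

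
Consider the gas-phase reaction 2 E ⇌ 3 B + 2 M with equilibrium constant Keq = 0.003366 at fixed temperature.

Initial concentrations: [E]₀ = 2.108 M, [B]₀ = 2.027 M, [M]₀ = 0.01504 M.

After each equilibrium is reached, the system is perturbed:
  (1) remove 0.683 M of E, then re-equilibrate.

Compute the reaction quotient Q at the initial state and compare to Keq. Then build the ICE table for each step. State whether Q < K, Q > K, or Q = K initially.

Q₀ = 4.2395e-04 vs Keq = 0.003366 ⇒ Q<K, forward
Step 1:
                    E           B           M
  Initial       2.108       2.027     0.01504
  Change     -0.02566     0.03849     0.02566
  Equil         2.082       2.065      0.0407
  solve Keq expr → x = 0.01283; check Q = 0.003366
Then remove 0.683 M of E.
Step 2:
                    E           B           M
  Initial       1.399       2.065      0.0407
  Change      0.01271    -0.01907    -0.01271
  Equil         1.412       2.046     0.02798
  solve Keq expr → x = -0.006357; check Q = 0.003366

Q₀ = 4.2395e-04; Q < K (proceeds forward)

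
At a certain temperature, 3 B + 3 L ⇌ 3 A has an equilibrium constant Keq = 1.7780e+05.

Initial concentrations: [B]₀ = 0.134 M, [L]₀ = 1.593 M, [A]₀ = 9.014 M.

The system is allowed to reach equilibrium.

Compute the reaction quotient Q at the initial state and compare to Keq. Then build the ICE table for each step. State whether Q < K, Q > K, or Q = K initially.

Q₀ = 7.5299e+04 vs Keq = 1.7780e+05 ⇒ Q<K, forward
Step 1:
                  B         L         A
  init        0.134     1.593     9.014
  Δ        -0.03102  -0.03102   0.03102
  eq          0.103     1.562     9.045
  solve Keq expr → x = 0.01034; check Q = 1.7780e+05

Q₀ = 7.5299e+04; Q < K (proceeds forward)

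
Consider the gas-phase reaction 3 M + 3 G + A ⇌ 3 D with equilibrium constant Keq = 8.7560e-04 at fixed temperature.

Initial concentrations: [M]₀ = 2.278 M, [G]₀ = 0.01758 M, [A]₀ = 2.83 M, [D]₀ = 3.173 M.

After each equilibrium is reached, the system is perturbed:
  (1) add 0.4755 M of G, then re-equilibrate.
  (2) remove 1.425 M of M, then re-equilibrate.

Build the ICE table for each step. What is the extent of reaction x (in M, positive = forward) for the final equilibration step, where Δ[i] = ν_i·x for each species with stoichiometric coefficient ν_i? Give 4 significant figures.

Q₀ = 1.7575e+05 vs Keq = 8.7560e-04 ⇒ Q>K, reverse
Step 1:
                  M         G         A         D
  I           2.278   0.01758      2.83     3.173
  C           1.959     1.959    0.6529    -1.959
  E           4.237     1.976     3.483     1.214
  solve Keq expr → x = -0.6529; check Q = 8.7560e-04
Then add 0.4755 M of G.
Step 2:
                  M         G         A         D
  I           4.237     2.452     3.483     1.214
  C         -0.1466   -0.1466  -0.04887    0.1466
  E            4.09     2.305     3.434     1.361
  solve Keq expr → x = 0.04887; check Q = 8.7560e-04
Then remove 1.425 M of M.
Step 3:
                  M         G         A         D
  I           2.665     2.305     3.434     1.361
  C          0.2648    0.2648   0.08827   -0.2648
  E            2.93      2.57     3.522     1.096
  solve Keq expr → x = -0.08827; check Q = 8.7560e-04

x = -0.08827 M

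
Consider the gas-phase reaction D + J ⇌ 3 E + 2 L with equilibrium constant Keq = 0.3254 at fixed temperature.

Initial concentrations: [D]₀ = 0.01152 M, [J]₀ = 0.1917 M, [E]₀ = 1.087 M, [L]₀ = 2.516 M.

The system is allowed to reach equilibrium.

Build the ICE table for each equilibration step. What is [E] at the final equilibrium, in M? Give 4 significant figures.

[E]_eq = 0.2302 M

Q₀ = 3682 vs Keq = 0.3254 ⇒ Q>K, reverse
Step 1:
                    D           J           E           L
  I           0.01152      0.1917       1.087       2.516
  C            0.2856      0.2856     -0.8568     -0.5712
  E            0.2971      0.4773      0.2302       1.945
  solve Keq expr → x = -0.2856; check Q = 0.3254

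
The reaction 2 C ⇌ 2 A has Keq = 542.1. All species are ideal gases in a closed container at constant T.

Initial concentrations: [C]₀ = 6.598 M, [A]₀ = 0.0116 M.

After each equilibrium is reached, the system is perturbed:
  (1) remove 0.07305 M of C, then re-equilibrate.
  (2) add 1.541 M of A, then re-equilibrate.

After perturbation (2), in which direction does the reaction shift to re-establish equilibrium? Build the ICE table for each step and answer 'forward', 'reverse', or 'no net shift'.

Direction: reverse

Q₀ = 3.0909e-06 vs Keq = 542.1 ⇒ Q<K, forward
Step 1:
                    C           A
  Initial       6.598      0.0116
  Change       -6.326       6.326
  Equil        0.2722       6.337
  solve Keq expr → x = 3.163; check Q = 542.1
Then remove 0.07305 M of C.
Step 2:
                    C           A
  Initial      0.1991       6.337
  Change      0.07004    -0.07004
  Equil        0.2692       6.267
  solve Keq expr → x = -0.03502; check Q = 542.1
Then add 1.541 M of A.
Step 3:
                    C           A
  Initial      0.2692       7.808
  Change      0.06346    -0.06346
  Equil        0.3326       7.745
  solve Keq expr → x = -0.03173; check Q = 542.1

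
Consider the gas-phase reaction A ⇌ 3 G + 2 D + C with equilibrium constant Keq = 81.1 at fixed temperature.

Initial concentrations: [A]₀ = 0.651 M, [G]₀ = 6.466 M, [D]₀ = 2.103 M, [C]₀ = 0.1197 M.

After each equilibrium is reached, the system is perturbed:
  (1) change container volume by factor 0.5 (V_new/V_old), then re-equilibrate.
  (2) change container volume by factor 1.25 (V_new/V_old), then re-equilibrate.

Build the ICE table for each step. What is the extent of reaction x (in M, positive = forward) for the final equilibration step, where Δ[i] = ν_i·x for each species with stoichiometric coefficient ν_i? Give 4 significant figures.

Q₀ = 219.8 vs Keq = 81.1 ⇒ Q>K, reverse
Step 1:
                  A         G         D         C
  I           0.651     6.466     2.103    0.1197
  C         0.06052   -0.1815    -0.121  -0.06052
  E          0.7115     6.284     1.982   0.05918
  solve Keq expr → x = -0.06052; check Q = 81.1
Then change container volume by factor 0.5 (V_new/V_old).
Step 2:
                  A         G         D         C
  I           1.423     12.57     3.964    0.1184
  C          0.1135   -0.3405    -0.227   -0.1135
  E           1.537     12.23     3.737   0.00488
  solve Keq expr → x = -0.1135; check Q = 81.1
Then change container volume by factor 1.25 (V_new/V_old).
Step 3:
                  A         G         D         C
  I           1.229     9.783      2.99  0.003904
  C        -0.00773   0.02319   0.01546   0.00773
  E           1.221     9.806     3.005   0.01163
  solve Keq expr → x = 0.00773; check Q = 81.1

x = 0.00773 M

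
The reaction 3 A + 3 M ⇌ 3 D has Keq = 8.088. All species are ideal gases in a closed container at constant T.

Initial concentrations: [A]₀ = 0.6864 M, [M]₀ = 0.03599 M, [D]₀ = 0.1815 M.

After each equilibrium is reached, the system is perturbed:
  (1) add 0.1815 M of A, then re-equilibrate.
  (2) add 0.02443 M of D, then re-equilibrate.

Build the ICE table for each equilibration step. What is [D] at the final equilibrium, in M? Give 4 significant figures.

Q₀ = 396.6 vs Keq = 8.088 ⇒ Q>K, reverse
Step 1:
                  A         M         D
  I          0.6864   0.03599    0.1815
  C         0.05165   0.05165  -0.05165
  E          0.7381   0.08764    0.1298
  solve Keq expr → x = -0.01722; check Q = 8.088
Then add 0.1815 M of A.
Step 2:
                  A         M         D
  I          0.9196   0.08764    0.1298
  C        -0.01064  -0.01064   0.01064
  E          0.9089     0.077    0.1405
  solve Keq expr → x = 0.003547; check Q = 8.088
Then add 0.02443 M of D.
Step 3:
                  A         M         D
  I          0.9089     0.077    0.1649
  C        0.008156  0.008156 -0.008156
  E          0.9171   0.08516    0.1568
  solve Keq expr → x = -0.002719; check Q = 8.088

[D]_eq = 0.1568 M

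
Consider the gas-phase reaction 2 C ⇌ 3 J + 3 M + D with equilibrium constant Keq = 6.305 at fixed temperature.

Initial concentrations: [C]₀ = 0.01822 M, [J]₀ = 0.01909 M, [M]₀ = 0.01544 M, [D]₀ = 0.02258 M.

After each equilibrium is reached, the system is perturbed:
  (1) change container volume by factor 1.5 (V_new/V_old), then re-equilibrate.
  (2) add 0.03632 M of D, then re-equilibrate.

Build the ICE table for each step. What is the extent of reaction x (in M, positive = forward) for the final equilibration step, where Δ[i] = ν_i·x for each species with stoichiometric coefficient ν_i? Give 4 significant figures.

x = -4.9205e-07 M

Q₀ = 1.7418e-09 vs Keq = 6.305 ⇒ Q<K, forward
Step 1:
                    C           J           M           D
  I           0.01822     0.01909     0.01544     0.02258
  C          -0.01821     0.02732     0.02732    0.009107
  E        6.2674e-06     0.04641     0.04276     0.03169
  solve Keq expr → x = 0.009107; check Q = 6.305
Then change container volume by factor 1.5 (V_new/V_old).
Step 2:
                    C           J           M           D
  I        4.1783e-06     0.03094     0.02851     0.02112
  C       -2.6614e-06  3.9921e-06  3.9921e-06  1.3307e-06
  E        1.5169e-06     0.03094     0.02851     0.02113
  solve Keq expr → x = 1.3307e-06; check Q = 6.305
Then add 0.03632 M of D.
Step 3:
                    C           J           M           D
  I        1.5169e-06     0.03094     0.02851     0.05745
  C        9.8409e-07 -1.4761e-06 -1.4761e-06 -4.9205e-07
  E        2.5010e-06     0.03094     0.02851     0.05745
  solve Keq expr → x = -4.9205e-07; check Q = 6.305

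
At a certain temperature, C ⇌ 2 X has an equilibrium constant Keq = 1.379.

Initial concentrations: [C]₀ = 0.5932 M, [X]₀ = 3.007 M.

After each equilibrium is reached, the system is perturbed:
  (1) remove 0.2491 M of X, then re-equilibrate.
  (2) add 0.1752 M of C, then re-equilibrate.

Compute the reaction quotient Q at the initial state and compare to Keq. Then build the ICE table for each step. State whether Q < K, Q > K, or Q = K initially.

Q₀ = 15.24 vs Keq = 1.379 ⇒ Q>K, reverse
Step 1:
                   C          X
  init        0.5932      3.007
  Δ           0.8084     -1.617
  eq           1.402       1.39
  solve Keq expr → x = -0.8084; check Q = 1.379
Then remove 0.2491 M of X.
Step 2:
                   C          X
  init         1.402      1.141
  Δ         -0.09944     0.1989
  eq           1.302       1.34
  solve Keq expr → x = 0.09944; check Q = 1.379
Then add 0.1752 M of C.
Step 3:
                   C          X
  init         1.477       1.34
  Δ         -0.03512    0.07024
  eq           1.442       1.41
  solve Keq expr → x = 0.03512; check Q = 1.379

Q₀ = 15.24; Q > K (proceeds reverse)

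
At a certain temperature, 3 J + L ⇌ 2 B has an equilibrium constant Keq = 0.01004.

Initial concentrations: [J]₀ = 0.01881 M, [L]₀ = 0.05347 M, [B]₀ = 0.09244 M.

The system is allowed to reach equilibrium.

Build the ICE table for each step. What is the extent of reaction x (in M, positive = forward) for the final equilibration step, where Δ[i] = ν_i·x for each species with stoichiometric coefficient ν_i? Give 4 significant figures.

Q₀ = 2.4013e+04 vs Keq = 0.01004 ⇒ Q>K, reverse
Step 1:
                    J           L           B
  I           0.01881     0.05347     0.09244
  C            0.1358     0.04526    -0.09053
  E            0.1546     0.09873    0.001914
  solve Keq expr → x = -0.04526; check Q = 0.01004

x = -0.04526 M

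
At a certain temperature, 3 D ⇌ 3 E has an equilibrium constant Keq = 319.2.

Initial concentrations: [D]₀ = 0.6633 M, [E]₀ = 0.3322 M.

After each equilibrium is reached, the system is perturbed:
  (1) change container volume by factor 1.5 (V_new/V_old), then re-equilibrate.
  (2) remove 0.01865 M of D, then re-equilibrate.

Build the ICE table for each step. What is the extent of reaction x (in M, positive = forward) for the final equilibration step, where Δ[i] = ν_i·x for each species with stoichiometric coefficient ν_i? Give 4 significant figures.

x = -0.005423 M

Q₀ = 0.1256 vs Keq = 319.2 ⇒ Q<K, forward
Step 1:
                  D         E
  init       0.6633    0.3322
  Δ         -0.5362    0.5362
  eq         0.1271    0.8684
  solve Keq expr → x = 0.1787; check Q = 319.2
Then change container volume by factor 1.5 (V_new/V_old).
Step 2:
                  D         E
  init      0.08471     0.579
  Δ               0         0
  eq        0.08471     0.579
  solve Keq expr → x = 0; check Q = 319.2
Then remove 0.01865 M of D.
Step 3:
                  D         E
  init      0.06606     0.579
  Δ         0.01627  -0.01627
  eq        0.08233    0.5627
  solve Keq expr → x = -0.005423; check Q = 319.2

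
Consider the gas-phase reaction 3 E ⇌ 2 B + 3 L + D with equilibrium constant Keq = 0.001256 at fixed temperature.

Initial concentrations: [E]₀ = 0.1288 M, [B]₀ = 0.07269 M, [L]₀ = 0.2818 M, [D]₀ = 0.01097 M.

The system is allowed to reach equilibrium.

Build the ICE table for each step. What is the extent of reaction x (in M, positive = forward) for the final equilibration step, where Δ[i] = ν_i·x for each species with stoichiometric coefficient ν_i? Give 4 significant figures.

x = 0.003066 M

Q₀ = 6.0706e-04 vs Keq = 0.001256 ⇒ Q<K, forward
Step 1:
                   E          B          L          D
  init        0.1288    0.07269     0.2818    0.01097
  Δ        -0.009198   0.006132   0.009198   0.003066
  eq          0.1196    0.07882      0.291    0.01404
  solve Keq expr → x = 0.003066; check Q = 0.001256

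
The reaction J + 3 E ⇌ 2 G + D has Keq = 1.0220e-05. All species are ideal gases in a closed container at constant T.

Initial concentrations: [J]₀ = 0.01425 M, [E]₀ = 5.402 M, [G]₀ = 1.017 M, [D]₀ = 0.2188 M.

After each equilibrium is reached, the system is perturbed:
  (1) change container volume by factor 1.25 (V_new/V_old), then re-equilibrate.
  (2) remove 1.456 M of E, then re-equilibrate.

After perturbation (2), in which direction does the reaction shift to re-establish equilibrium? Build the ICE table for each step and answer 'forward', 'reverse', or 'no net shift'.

Q₀ = 0.1007 vs Keq = 1.0220e-05 ⇒ Q>K, reverse
Step 1:
                  J         E         G         D
  init      0.01425     5.402     1.017    0.2188
  Δ          0.2173    0.6518   -0.4345   -0.2173
  eq         0.2315     6.054    0.5825  0.001547
  solve Keq expr → x = -0.2173; check Q = 1.0220e-05
Then change container volume by factor 1.25 (V_new/V_old).
Step 2:
                  J         E         G         D
  init       0.1852     4.843     0.466  0.001238
  Δ       2.4370e-04 7.3109e-04 -4.8739e-04 -2.4370e-04
  eq         0.1854     4.844    0.4655 9.9393e-04
  solve Keq expr → x = -2.4370e-04; check Q = 1.0220e-05
Then remove 1.456 M of E.
Step 3:
                  J         E         G         D
  init       0.1854     3.388    0.4655 9.9393e-04
  Δ       6.5018e-04  0.001951   -0.0013 -6.5018e-04
  eq         0.1861      3.39    0.4642 3.4375e-04
  solve Keq expr → x = -6.5018e-04; check Q = 1.0220e-05

Direction: reverse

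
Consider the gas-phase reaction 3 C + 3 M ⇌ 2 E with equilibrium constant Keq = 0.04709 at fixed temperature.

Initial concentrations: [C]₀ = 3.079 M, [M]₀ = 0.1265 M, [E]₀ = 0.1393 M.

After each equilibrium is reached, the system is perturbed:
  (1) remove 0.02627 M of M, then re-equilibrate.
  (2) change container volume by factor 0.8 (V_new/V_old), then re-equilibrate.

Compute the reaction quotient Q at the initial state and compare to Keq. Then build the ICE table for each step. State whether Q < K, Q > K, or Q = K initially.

Q₀ = 0.3284; Q > K (proceeds reverse)

Q₀ = 0.3284 vs Keq = 0.04709 ⇒ Q>K, reverse
Step 1:
                   C          M          E
  Initial      3.079     0.1265     0.1393
  Change      0.0614     0.0614   -0.04093
  Equil         3.14     0.1879    0.09837
  solve Keq expr → x = -0.02047; check Q = 0.04709
Then remove 0.02627 M of M.
Step 2:
                   C          M          E
  Initial       3.14     0.1616    0.09837
  Change     0.01369    0.01369  -0.009128
  Equil        3.154     0.1753    0.08924
  solve Keq expr → x = -0.004564; check Q = 0.04709
Then change container volume by factor 0.8 (V_new/V_old).
Step 3:
                   C          M          E
  Initial      3.943     0.2192     0.1115
  Change    -0.03366   -0.03366    0.02244
  Equil        3.909     0.1855      0.134
  solve Keq expr → x = 0.01122; check Q = 0.04709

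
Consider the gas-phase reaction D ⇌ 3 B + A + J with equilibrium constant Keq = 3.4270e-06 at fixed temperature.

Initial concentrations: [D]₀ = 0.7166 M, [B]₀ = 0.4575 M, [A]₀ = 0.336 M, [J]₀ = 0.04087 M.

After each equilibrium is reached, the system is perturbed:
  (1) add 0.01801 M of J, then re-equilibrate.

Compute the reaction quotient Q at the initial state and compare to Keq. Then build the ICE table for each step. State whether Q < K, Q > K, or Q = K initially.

Q₀ = 0.001835; Q > K (proceeds reverse)

Q₀ = 0.001835 vs Keq = 3.4270e-06 ⇒ Q>K, reverse
Step 1:
                  D         B         A         J
  I          0.7166    0.4575     0.336   0.04087
  C         0.04064   -0.1219  -0.04064  -0.04064
  E          0.7572    0.3356    0.2954 2.3247e-04
  solve Keq expr → x = -0.04064; check Q = 3.4270e-06
Then add 0.01801 M of J.
Step 2:
                  D         B         A         J
  I          0.7572    0.3356    0.2954   0.01824
  C         0.01782  -0.05345  -0.01782  -0.01782
  E          0.7751    0.2821    0.2775 4.2611e-04
  solve Keq expr → x = -0.01782; check Q = 3.4270e-06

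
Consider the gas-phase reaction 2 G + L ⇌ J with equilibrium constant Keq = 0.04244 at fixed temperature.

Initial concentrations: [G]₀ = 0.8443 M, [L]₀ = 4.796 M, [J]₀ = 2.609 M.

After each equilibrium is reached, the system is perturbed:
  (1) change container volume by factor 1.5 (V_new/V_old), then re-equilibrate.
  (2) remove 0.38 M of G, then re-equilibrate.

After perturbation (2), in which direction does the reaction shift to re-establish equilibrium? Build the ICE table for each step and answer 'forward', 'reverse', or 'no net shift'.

Direction: reverse

Q₀ = 0.7631 vs Keq = 0.04244 ⇒ Q>K, reverse
Step 1:
                  G         L         J
  Initial    0.8443     4.796     2.609
  Change       1.81    0.9048   -0.9048
  Equil       2.654     5.701     1.704
  solve Keq expr → x = -0.9048; check Q = 0.04244
Then change container volume by factor 1.5 (V_new/V_old).
Step 2:
                  G         L         J
  Initial     1.769     3.801     1.136
  Change     0.5006    0.2503   -0.2503
  Equil        2.27     4.051    0.8858
  solve Keq expr → x = -0.2503; check Q = 0.04244
Then remove 0.38 M of G.
Step 3:
                  G         L         J
  Initial      1.89     4.051    0.8858
  Change     0.2123    0.1061   -0.1061
  Equil       2.102     4.157    0.7797
  solve Keq expr → x = -0.1061; check Q = 0.04244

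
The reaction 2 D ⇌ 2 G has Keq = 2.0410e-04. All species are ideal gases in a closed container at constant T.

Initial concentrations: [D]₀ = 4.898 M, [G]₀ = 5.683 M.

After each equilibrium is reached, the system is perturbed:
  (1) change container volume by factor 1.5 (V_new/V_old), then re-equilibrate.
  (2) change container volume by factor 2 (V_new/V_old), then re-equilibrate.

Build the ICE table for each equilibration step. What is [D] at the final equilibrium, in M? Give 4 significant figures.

[D]_eq = 3.477 M

Q₀ = 1.346 vs Keq = 2.0410e-04 ⇒ Q>K, reverse
Step 1:
                   D          G
  Initial      4.898      5.683
  Change       5.534     -5.534
  Equil        10.43      0.149
  solve Keq expr → x = -2.767; check Q = 2.0410e-04
Then change container volume by factor 1.5 (V_new/V_old).
Step 2:
                   D          G
  Initial      6.955    0.09936
  Change           0          0
  Equil        6.955    0.09936
  solve Keq expr → x = 0; check Q = 2.0410e-04
Then change container volume by factor 2 (V_new/V_old).
Step 3:
                   D          G
  Initial      3.477    0.04968
  Change           0          0
  Equil        3.477    0.04968
  solve Keq expr → x = 0; check Q = 2.0410e-04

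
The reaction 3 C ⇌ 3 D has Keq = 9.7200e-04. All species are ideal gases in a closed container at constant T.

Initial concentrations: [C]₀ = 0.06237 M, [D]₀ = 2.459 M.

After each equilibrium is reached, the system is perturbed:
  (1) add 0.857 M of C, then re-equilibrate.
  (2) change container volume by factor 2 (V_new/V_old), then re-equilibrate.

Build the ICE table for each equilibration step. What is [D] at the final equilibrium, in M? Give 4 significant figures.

Q₀ = 6.1284e+04 vs Keq = 9.7200e-04 ⇒ Q>K, reverse
Step 1:
                    C           D
  I           0.06237       2.459
  C             2.232      -2.232
  E             2.294      0.2273
  solve Keq expr → x = -0.7439; check Q = 9.7200e-04
Then add 0.857 M of C.
Step 2:
                    C           D
  I             3.151      0.2273
  C          -0.07724     0.07724
  E             3.074      0.3045
  solve Keq expr → x = 0.02575; check Q = 9.7200e-04
Then change container volume by factor 2 (V_new/V_old).
Step 3:
                    C           D
  I             1.537      0.1522
  C                 0           0
  E             1.537      0.1522
  solve Keq expr → x = 0; check Q = 9.7200e-04

[D]_eq = 0.1522 M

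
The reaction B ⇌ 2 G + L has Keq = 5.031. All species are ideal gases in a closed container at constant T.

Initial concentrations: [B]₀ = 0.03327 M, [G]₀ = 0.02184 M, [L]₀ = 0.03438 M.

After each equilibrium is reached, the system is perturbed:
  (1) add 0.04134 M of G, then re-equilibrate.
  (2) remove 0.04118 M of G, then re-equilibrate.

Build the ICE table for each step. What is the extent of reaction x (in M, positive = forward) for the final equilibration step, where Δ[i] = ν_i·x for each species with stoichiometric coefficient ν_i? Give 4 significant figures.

x = 1.1921e-04 M

Q₀ = 4.9290e-04 vs Keq = 5.031 ⇒ Q<K, forward
Step 1:
                    B           G           L
  I           0.03327     0.02184     0.03438
  C          -0.03317     0.06633     0.03317
  E        1.0438e-04     0.08817     0.06755
  solve Keq expr → x = 0.03317; check Q = 5.031
Then add 0.04134 M of G.
Step 2:
                    B           G           L
  I        1.0438e-04      0.1295     0.06755
  C        1.1959e-04 -2.3918e-04 -1.1959e-04
  E        2.2397e-04      0.1293     0.06743
  solve Keq expr → x = -1.1959e-04; check Q = 5.031
Then remove 0.04118 M of G.
Step 3:
                    B           G           L
  I        2.2397e-04     0.08809     0.06743
  C       -1.1921e-04  2.3843e-04  1.1921e-04
  E        1.0475e-04     0.08833     0.06755
  solve Keq expr → x = 1.1921e-04; check Q = 5.031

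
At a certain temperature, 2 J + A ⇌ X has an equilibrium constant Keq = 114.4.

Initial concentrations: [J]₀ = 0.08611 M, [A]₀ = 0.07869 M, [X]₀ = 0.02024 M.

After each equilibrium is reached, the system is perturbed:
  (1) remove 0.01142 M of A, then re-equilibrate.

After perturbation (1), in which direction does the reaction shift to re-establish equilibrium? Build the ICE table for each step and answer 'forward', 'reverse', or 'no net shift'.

Q₀ = 34.69 vs Keq = 114.4 ⇒ Q<K, forward
Step 1:
                   J          A          X
  init       0.08611    0.07869    0.02024
  Δ         -0.02234   -0.01117    0.01117
  eq         0.06377    0.06752    0.03141
  solve Keq expr → x = 0.01117; check Q = 114.4
Then remove 0.01142 M of A.
Step 2:
                   J          A          X
  init       0.06377     0.0561    0.03141
  Δ         0.003326   0.001663  -0.001663
  eq         0.06709    0.05776    0.02975
  solve Keq expr → x = -0.001663; check Q = 114.4

Direction: reverse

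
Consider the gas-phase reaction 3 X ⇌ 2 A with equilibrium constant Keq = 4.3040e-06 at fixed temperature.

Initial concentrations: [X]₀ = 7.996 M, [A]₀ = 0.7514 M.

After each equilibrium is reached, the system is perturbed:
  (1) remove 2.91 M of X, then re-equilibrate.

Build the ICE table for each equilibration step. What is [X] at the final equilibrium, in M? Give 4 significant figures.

[X]_eq = 6.165 M

Q₀ = 0.001104 vs Keq = 4.3040e-06 ⇒ Q>K, reverse
Step 1:
                  X         A
  init        7.996    0.7514
  Δ           1.043    -0.695
  eq          9.039   0.05637
  solve Keq expr → x = -0.3475; check Q = 4.3040e-06
Then remove 2.91 M of X.
Step 2:
                  X         A
  init        6.129   0.05637
  Δ         0.03692  -0.02461
  eq          6.165   0.03176
  solve Keq expr → x = -0.01231; check Q = 4.3040e-06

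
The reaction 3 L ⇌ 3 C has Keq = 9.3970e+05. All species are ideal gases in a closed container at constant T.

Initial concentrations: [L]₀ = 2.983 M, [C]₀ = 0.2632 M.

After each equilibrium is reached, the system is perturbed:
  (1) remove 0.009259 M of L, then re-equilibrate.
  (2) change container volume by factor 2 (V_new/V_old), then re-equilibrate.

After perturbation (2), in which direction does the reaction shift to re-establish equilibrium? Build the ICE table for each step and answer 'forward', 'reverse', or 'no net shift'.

Q₀ = 6.8691e-04 vs Keq = 9.3970e+05 ⇒ Q<K, forward
Step 1:
                  L         C
  init        2.983    0.2632
  Δ           -2.95      2.95
  eq        0.03281     3.213
  solve Keq expr → x = 0.9834; check Q = 9.3970e+05
Then remove 0.009259 M of L.
Step 2:
                  L         C
  init      0.02355     3.213
  Δ        0.009165 -0.009165
  eq        0.03271     3.204
  solve Keq expr → x = -0.003055; check Q = 9.3970e+05
Then change container volume by factor 2 (V_new/V_old).
Step 3:
                  L         C
  init      0.01636     1.602
  Δ               0         0
  eq        0.01636     1.602
  solve Keq expr → x = 0; check Q = 9.3970e+05

Direction: no net shift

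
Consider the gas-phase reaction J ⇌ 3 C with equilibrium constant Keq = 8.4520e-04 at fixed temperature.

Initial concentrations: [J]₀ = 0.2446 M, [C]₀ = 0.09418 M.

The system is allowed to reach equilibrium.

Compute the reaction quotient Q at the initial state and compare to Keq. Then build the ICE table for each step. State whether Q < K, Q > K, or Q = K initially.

Q₀ = 0.003415 vs Keq = 8.4520e-04 ⇒ Q>K, reverse
Step 1:
                   J          C
  init        0.2446    0.09418
  Δ          0.01138   -0.03415
  eq           0.256    0.06003
  solve Keq expr → x = -0.01138; check Q = 8.4520e-04

Q₀ = 0.003415; Q > K (proceeds reverse)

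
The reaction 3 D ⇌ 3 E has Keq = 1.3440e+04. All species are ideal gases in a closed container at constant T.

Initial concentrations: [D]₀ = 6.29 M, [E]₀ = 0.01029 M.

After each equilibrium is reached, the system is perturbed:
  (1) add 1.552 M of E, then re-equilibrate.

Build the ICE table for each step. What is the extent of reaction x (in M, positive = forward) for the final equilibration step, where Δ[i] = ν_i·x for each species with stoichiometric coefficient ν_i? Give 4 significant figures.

x = -0.02088 M

Q₀ = 4.3782e-09 vs Keq = 1.3440e+04 ⇒ Q<K, forward
Step 1:
                    D           E
  I              6.29     0.01029
  C            -6.036       6.036
  E            0.2543       6.046
  solve Keq expr → x = 2.012; check Q = 1.3440e+04
Then add 1.552 M of E.
Step 2:
                    D           E
  I            0.2543       7.598
  C           0.06264    -0.06264
  E            0.3169       7.535
  solve Keq expr → x = -0.02088; check Q = 1.3440e+04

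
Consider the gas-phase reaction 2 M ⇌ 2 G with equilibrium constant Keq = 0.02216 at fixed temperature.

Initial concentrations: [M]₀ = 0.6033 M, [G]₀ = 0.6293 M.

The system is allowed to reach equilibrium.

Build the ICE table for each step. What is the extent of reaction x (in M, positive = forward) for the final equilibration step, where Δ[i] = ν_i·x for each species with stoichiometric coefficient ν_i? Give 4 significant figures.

Q₀ = 1.088 vs Keq = 0.02216 ⇒ Q>K, reverse
Step 1:
                   M          G
  I           0.6033     0.6293
  C           0.4696    -0.4696
  E            1.073     0.1597
  solve Keq expr → x = -0.2348; check Q = 0.02216

x = -0.2348 M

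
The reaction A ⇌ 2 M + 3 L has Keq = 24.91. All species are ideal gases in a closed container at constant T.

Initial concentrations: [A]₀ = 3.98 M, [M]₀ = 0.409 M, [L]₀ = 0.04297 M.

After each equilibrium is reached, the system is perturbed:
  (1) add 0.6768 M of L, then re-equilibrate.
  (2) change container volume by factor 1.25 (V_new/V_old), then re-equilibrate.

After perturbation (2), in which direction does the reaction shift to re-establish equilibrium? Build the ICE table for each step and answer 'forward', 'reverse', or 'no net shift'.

Q₀ = 3.3347e-06 vs Keq = 24.91 ⇒ Q<K, forward
Step 1:
                  A         M         L
  Initial      3.98     0.409   0.04297
  Change     -0.851     1.702     2.553
  Equil       3.129     2.111     2.596
  solve Keq expr → x = 0.851; check Q = 24.91
Then add 0.6768 M of L.
Step 2:
                  A         M         L
  Initial     3.129     2.111     3.273
  Change     0.1319   -0.2639   -0.3958
  Equil       3.261     1.847     2.877
  solve Keq expr → x = -0.1319; check Q = 24.91
Then change container volume by factor 1.25 (V_new/V_old).
Step 3:
                  A         M         L
  Initial     2.609     1.478     2.301
  Change    -0.1379    0.2758    0.4137
  Equil       2.471     1.753     2.715
  solve Keq expr → x = 0.1379; check Q = 24.91

Direction: forward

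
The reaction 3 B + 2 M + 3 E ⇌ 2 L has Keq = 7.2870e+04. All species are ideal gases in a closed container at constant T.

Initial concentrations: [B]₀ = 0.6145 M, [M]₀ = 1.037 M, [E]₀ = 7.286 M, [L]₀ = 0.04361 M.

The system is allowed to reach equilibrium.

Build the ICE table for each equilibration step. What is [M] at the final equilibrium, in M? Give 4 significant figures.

Q₀ = 1.9705e-05 vs Keq = 7.2870e+04 ⇒ Q<K, forward
Step 1:
                  B         M         E         L
  Initial    0.6145     1.037     7.286   0.04361
  Change    -0.6116   -0.4078   -0.6116    0.4078
  Equil    0.002874    0.6292     6.674    0.4514
  solve Keq expr → x = 0.2039; check Q = 7.2870e+04

[M]_eq = 0.6292 M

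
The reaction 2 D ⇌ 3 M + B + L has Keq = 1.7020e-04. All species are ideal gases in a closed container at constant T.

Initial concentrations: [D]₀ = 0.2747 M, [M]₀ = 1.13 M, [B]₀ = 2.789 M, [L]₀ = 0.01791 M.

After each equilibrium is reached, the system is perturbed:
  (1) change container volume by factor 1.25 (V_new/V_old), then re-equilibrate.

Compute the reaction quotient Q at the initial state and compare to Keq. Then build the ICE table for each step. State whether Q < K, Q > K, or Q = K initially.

Q₀ = 0.9551; Q > K (proceeds reverse)

Q₀ = 0.9551 vs Keq = 1.7020e-04 ⇒ Q>K, reverse
Step 1:
                  D         M         B         L
  Initial    0.2747      1.13     2.789   0.01791
  Change    0.03581  -0.05372  -0.01791  -0.01791
  Equil      0.3105     1.076     2.771 4.7498e-06
  solve Keq expr → x = -0.01791; check Q = 1.7020e-04
Then change container volume by factor 1.25 (V_new/V_old).
Step 2:
                  D         M         B         L
  Initial    0.2484     0.861     2.217 3.7999e-06
  Change  -7.2421e-06 1.0863e-05 3.6210e-06 3.6210e-06
  Equil      0.2484     0.861     2.217 7.4209e-06
  solve Keq expr → x = 3.6210e-06; check Q = 1.7020e-04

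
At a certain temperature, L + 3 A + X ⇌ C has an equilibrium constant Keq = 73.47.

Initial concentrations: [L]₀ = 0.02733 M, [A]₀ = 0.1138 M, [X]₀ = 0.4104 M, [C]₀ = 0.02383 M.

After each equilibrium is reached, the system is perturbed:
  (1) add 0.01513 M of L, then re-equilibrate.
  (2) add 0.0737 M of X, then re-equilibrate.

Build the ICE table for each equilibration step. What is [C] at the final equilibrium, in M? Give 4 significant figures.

Q₀ = 1442 vs Keq = 73.47 ⇒ Q>K, reverse
Step 1:
                   L          A          X          C
  init       0.02733     0.1138     0.4104    0.02383
  Δ           0.0174     0.0522     0.0174    -0.0174
  eq         0.04473      0.166     0.4278   0.006431
  solve Keq expr → x = -0.0174; check Q = 73.47
Then add 0.01513 M of L.
Step 2:
                   L          A          X          C
  init       0.05986      0.166     0.4278   0.006431
  Δ        -0.001354  -0.004061  -0.001354   0.001354
  eq         0.05851     0.1619     0.4264   0.007784
  solve Keq expr → x = 0.001354; check Q = 73.47
Then add 0.0737 M of X.
Step 3:
                   L          A          X          C
  init       0.05851     0.1619     0.5001   0.007784
  Δ       -8.0741e-04  -0.002422 -8.0741e-04 8.0741e-04
  eq          0.0577     0.1595     0.4993   0.008592
  solve Keq expr → x = 8.0741e-04; check Q = 73.47

[C]_eq = 0.008592 M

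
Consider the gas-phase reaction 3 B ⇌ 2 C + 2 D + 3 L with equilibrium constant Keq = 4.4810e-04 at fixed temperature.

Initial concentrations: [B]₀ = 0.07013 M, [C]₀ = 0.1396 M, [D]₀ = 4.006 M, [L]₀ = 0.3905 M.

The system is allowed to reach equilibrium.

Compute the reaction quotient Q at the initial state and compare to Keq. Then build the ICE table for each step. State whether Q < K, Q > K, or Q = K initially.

Q₀ = 53.99 vs Keq = 4.4810e-04 ⇒ Q>K, reverse
Step 1:
                   B          C          D          L
  init       0.07013     0.1396      4.006     0.3905
  Δ           0.1962    -0.1308    -0.1308    -0.1962
  eq          0.2664   0.008771      3.875     0.1943
  solve Keq expr → x = -0.06541; check Q = 4.4810e-04

Q₀ = 53.99; Q > K (proceeds reverse)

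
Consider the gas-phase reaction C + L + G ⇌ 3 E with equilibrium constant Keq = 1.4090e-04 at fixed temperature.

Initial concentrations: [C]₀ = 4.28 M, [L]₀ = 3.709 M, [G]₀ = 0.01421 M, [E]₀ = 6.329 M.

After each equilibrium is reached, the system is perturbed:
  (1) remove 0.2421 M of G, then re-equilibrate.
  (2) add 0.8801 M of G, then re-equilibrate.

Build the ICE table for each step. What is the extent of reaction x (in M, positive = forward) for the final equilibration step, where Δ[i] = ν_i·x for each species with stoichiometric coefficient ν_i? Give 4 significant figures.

x = 0.009699 M

Q₀ = 1124 vs Keq = 1.4090e-04 ⇒ Q>K, reverse
Step 1:
                  C         L         G         E
  Initial      4.28     3.709   0.01421     6.329
  Change      2.037     2.037     2.037     -6.11
  Equil       6.317     5.746     2.051    0.2189
  solve Keq expr → x = -2.037; check Q = 1.4090e-04
Then remove 0.2421 M of G.
Step 2:
                  C         L         G         E
  Initial     6.317     5.746     1.809    0.2189
  Change   0.002932  0.002932  0.002932 -0.008795
  Equil        6.32     5.749     1.812    0.2101
  solve Keq expr → x = -0.002932; check Q = 1.4090e-04
Then add 0.8801 M of G.
Step 3:
                  C         L         G         E
  Initial      6.32     5.749     2.692    0.2101
  Change  -0.009699 -0.009699 -0.009699    0.0291
  Equil        6.31     5.739     2.682    0.2392
  solve Keq expr → x = 0.009699; check Q = 1.4090e-04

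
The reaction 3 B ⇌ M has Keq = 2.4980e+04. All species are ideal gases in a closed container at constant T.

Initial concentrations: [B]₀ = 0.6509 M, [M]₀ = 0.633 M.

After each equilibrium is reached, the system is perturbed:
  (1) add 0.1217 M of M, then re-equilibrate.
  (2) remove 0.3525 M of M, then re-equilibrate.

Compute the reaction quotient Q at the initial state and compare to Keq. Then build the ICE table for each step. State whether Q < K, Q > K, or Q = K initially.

Q₀ = 2.295 vs Keq = 2.4980e+04 ⇒ Q<K, forward
Step 1:
                    B           M
  init         0.6509       0.633
  Δ           -0.6186      0.2062
  eq          0.03227      0.8392
  solve Keq expr → x = 0.2062; check Q = 2.4980e+04
Then add 0.1217 M of M.
Step 2:
                    B           M
  init        0.03227      0.9609
  Δ          0.001484 -4.9470e-04
  eq          0.03375      0.9604
  solve Keq expr → x = -4.9470e-04; check Q = 2.4980e+04
Then remove 0.3525 M of M.
Step 3:
                    B           M
  init        0.03375      0.6079
  Δ         -0.004747    0.001582
  eq            0.029      0.6095
  solve Keq expr → x = 0.001582; check Q = 2.4980e+04

Q₀ = 2.295; Q < K (proceeds forward)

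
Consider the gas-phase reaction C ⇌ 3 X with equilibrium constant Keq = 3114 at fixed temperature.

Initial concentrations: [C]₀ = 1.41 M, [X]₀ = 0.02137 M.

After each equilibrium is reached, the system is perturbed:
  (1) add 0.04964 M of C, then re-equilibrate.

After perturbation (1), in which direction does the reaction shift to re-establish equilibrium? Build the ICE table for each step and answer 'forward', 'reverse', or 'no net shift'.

Direction: forward

Q₀ = 6.9214e-06 vs Keq = 3114 ⇒ Q<K, forward
Step 1:
                    C           X
  init           1.41     0.02137
  Δ            -1.387        4.16
  eq          0.02347       4.181
  solve Keq expr → x = 1.387; check Q = 3114
Then add 0.04964 M of C.
Step 2:
                    C           X
  init        0.07311       4.181
  Δ          -0.04718      0.1415
  eq          0.02593       4.322
  solve Keq expr → x = 0.04718; check Q = 3114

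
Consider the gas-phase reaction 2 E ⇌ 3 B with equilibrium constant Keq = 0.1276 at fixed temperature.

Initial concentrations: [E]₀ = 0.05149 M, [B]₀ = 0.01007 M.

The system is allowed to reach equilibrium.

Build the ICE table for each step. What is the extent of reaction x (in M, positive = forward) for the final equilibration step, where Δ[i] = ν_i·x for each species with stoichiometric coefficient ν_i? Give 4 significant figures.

Q₀ = 3.8516e-04 vs Keq = 0.1276 ⇒ Q<K, forward
Step 1:
                    E           B
  Initial     0.05149     0.01007
  Change     -0.02392     0.03588
  Equil       0.02757     0.04595
  solve Keq expr → x = 0.01196; check Q = 0.1276

x = 0.01196 M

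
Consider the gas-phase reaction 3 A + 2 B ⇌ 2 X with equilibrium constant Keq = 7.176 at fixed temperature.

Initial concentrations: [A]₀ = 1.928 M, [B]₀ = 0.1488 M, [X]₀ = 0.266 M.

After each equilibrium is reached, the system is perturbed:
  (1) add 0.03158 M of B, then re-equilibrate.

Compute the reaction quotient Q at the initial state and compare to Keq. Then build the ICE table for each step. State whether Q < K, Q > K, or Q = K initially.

Q₀ = 0.4459 vs Keq = 7.176 ⇒ Q<K, forward
Step 1:
                  A         B         X
  Initial     1.928    0.1488     0.266
  Change    -0.1392  -0.09281   0.09281
  Equil       1.789   0.05599    0.3588
  solve Keq expr → x = 0.04641; check Q = 7.176
Then add 0.03158 M of B.
Step 2:
                  A         B         X
  Initial     1.789   0.08757    0.3588
  Change    -0.0384   -0.0256    0.0256
  Equil        1.75   0.06197    0.3844
  solve Keq expr → x = 0.0128; check Q = 7.176

Q₀ = 0.4459; Q < K (proceeds forward)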